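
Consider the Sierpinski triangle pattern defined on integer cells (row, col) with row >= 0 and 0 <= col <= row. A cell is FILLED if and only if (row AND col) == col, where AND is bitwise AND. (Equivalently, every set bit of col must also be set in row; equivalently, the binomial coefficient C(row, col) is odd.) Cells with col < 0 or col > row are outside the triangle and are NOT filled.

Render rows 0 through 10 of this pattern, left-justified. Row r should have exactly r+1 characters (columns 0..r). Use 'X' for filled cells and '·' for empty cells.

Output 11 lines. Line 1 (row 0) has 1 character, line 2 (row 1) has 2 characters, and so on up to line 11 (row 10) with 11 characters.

r0=0: X
r1=1: XX
r2=10: X·X
r3=11: XXXX
r4=100: X···X
r5=101: XX··XX
r6=110: X·X·X·X
r7=111: XXXXXXXX
r8=1000: X·······X
r9=1001: XX······XX
r10=1010: X·X·····X·X

Answer: X
XX
X·X
XXXX
X···X
XX··XX
X·X·X·X
XXXXXXXX
X·······X
XX······XX
X·X·····X·X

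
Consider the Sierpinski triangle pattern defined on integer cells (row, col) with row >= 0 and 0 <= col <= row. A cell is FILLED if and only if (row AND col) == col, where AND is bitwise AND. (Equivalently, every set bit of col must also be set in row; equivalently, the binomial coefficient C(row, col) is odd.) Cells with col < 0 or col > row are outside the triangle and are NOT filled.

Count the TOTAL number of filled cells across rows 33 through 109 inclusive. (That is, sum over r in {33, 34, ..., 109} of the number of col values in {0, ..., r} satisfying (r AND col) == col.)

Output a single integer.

r33=100001 pc2: +4 =4
r34=100010 pc2: +4 =8
r35=100011 pc3: +8 =16
r36=100100 pc2: +4 =20
r37=100101 pc3: +8 =28
r38=100110 pc3: +8 =36
r39=100111 pc4: +16 =52
r40=101000 pc2: +4 =56
r41=101001 pc3: +8 =64
r42=101010 pc3: +8 =72
r43=101011 pc4: +16 =88
r44=101100 pc3: +8 =96
r45=101101 pc4: +16 =112
r46=101110 pc4: +16 =128
r47=101111 pc5: +32 =160
r48=110000 pc2: +4 =164
r49=110001 pc3: +8 =172
r50=110010 pc3: +8 =180
r51=110011 pc4: +16 =196
r52=110100 pc3: +8 =204
r53=110101 pc4: +16 =220
r54=110110 pc4: +16 =236
r55=110111 pc5: +32 =268
r56=111000 pc3: +8 =276
r57=111001 pc4: +16 =292
r58=111010 pc4: +16 =308
r59=111011 pc5: +32 =340
r60=111100 pc4: +16 =356
r61=111101 pc5: +32 =388
r62=111110 pc5: +32 =420
r63=111111 pc6: +64 =484
r64=1000000 pc1: +2 =486
r65=1000001 pc2: +4 =490
r66=1000010 pc2: +4 =494
r67=1000011 pc3: +8 =502
r68=1000100 pc2: +4 =506
r69=1000101 pc3: +8 =514
r70=1000110 pc3: +8 =522
r71=1000111 pc4: +16 =538
r72=1001000 pc2: +4 =542
r73=1001001 pc3: +8 =550
r74=1001010 pc3: +8 =558
r75=1001011 pc4: +16 =574
r76=1001100 pc3: +8 =582
r77=1001101 pc4: +16 =598
r78=1001110 pc4: +16 =614
r79=1001111 pc5: +32 =646
r80=1010000 pc2: +4 =650
r81=1010001 pc3: +8 =658
r82=1010010 pc3: +8 =666
r83=1010011 pc4: +16 =682
r84=1010100 pc3: +8 =690
r85=1010101 pc4: +16 =706
r86=1010110 pc4: +16 =722
r87=1010111 pc5: +32 =754
r88=1011000 pc3: +8 =762
r89=1011001 pc4: +16 =778
r90=1011010 pc4: +16 =794
r91=1011011 pc5: +32 =826
r92=1011100 pc4: +16 =842
r93=1011101 pc5: +32 =874
r94=1011110 pc5: +32 =906
r95=1011111 pc6: +64 =970
r96=1100000 pc2: +4 =974
r97=1100001 pc3: +8 =982
r98=1100010 pc3: +8 =990
r99=1100011 pc4: +16 =1006
r100=1100100 pc3: +8 =1014
r101=1100101 pc4: +16 =1030
r102=1100110 pc4: +16 =1046
r103=1100111 pc5: +32 =1078
r104=1101000 pc3: +8 =1086
r105=1101001 pc4: +16 =1102
r106=1101010 pc4: +16 =1118
r107=1101011 pc5: +32 =1150
r108=1101100 pc4: +16 =1166
r109=1101101 pc5: +32 =1198

Answer: 1198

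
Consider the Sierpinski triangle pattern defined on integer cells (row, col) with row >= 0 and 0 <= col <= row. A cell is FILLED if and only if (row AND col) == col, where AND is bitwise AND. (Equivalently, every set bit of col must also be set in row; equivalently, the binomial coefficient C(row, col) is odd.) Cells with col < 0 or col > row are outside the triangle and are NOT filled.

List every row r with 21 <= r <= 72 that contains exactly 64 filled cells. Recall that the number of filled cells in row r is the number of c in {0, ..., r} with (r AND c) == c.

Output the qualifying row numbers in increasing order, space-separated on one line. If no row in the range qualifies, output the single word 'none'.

Answer: 63

Derivation:
Row r has 2^popcount(r) filled cells, so we need popcount(r) = log2(64) = 6.
Scan r = 21..72 and keep those with exactly 6 one-bits:
r=21=10101 popcount=3 -> skip
r=22=10110 popcount=3 -> skip
r=23=10111 popcount=4 -> skip
r=24=11000 popcount=2 -> skip
r=25=11001 popcount=3 -> skip
r=26=11010 popcount=3 -> skip
r=27=11011 popcount=4 -> skip
r=28=11100 popcount=3 -> skip
r=29=11101 popcount=4 -> skip
r=30=11110 popcount=4 -> skip
r=31=11111 popcount=5 -> skip
r=32=100000 popcount=1 -> skip
r=33=100001 popcount=2 -> skip
r=34=100010 popcount=2 -> skip
r=35=100011 popcount=3 -> skip
r=36=100100 popcount=2 -> skip
r=37=100101 popcount=3 -> skip
r=38=100110 popcount=3 -> skip
r=39=100111 popcount=4 -> skip
r=40=101000 popcount=2 -> skip
r=41=101001 popcount=3 -> skip
r=42=101010 popcount=3 -> skip
r=43=101011 popcount=4 -> skip
r=44=101100 popcount=3 -> skip
r=45=101101 popcount=4 -> skip
r=46=101110 popcount=4 -> skip
r=47=101111 popcount=5 -> skip
r=48=110000 popcount=2 -> skip
r=49=110001 popcount=3 -> skip
r=50=110010 popcount=3 -> skip
r=51=110011 popcount=4 -> skip
r=52=110100 popcount=3 -> skip
r=53=110101 popcount=4 -> skip
r=54=110110 popcount=4 -> skip
r=55=110111 popcount=5 -> skip
r=56=111000 popcount=3 -> skip
r=57=111001 popcount=4 -> skip
r=58=111010 popcount=4 -> skip
r=59=111011 popcount=5 -> skip
r=60=111100 popcount=4 -> skip
r=61=111101 popcount=5 -> skip
r=62=111110 popcount=5 -> skip
r=63=111111 popcount=6 -> KEEP
r=64=1000000 popcount=1 -> skip
r=65=1000001 popcount=2 -> skip
r=66=1000010 popcount=2 -> skip
r=67=1000011 popcount=3 -> skip
r=68=1000100 popcount=2 -> skip
r=69=1000101 popcount=3 -> skip
r=70=1000110 popcount=3 -> skip
r=71=1000111 popcount=4 -> skip
r=72=1001000 popcount=2 -> skip
Kept rows: 63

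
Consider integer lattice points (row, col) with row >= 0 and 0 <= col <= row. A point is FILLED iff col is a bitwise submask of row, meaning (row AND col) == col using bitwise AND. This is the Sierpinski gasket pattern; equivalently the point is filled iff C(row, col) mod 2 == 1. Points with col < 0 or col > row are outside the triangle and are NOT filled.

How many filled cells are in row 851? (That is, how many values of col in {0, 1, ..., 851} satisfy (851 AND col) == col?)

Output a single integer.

851 in binary = 1101010011
popcount(851) = number of 1-bits in 1101010011 = 6
A col c satisfies (851 AND c) == c iff every set bit of c is also set in 851; each of the 6 set bits of 851 can independently be on or off in c.
count = 2^6 = 64

Answer: 64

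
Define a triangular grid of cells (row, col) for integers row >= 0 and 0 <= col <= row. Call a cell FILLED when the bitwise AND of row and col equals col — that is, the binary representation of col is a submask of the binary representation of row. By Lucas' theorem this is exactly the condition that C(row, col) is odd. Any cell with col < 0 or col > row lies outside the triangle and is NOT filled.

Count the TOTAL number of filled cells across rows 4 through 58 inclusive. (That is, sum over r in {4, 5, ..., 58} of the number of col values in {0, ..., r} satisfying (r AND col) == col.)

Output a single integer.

Answer: 544

Derivation:
r4=100 pc1: +2 =2
r5=101 pc2: +4 =6
r6=110 pc2: +4 =10
r7=111 pc3: +8 =18
r8=1000 pc1: +2 =20
r9=1001 pc2: +4 =24
r10=1010 pc2: +4 =28
r11=1011 pc3: +8 =36
r12=1100 pc2: +4 =40
r13=1101 pc3: +8 =48
r14=1110 pc3: +8 =56
r15=1111 pc4: +16 =72
r16=10000 pc1: +2 =74
r17=10001 pc2: +4 =78
r18=10010 pc2: +4 =82
r19=10011 pc3: +8 =90
r20=10100 pc2: +4 =94
r21=10101 pc3: +8 =102
r22=10110 pc3: +8 =110
r23=10111 pc4: +16 =126
r24=11000 pc2: +4 =130
r25=11001 pc3: +8 =138
r26=11010 pc3: +8 =146
r27=11011 pc4: +16 =162
r28=11100 pc3: +8 =170
r29=11101 pc4: +16 =186
r30=11110 pc4: +16 =202
r31=11111 pc5: +32 =234
r32=100000 pc1: +2 =236
r33=100001 pc2: +4 =240
r34=100010 pc2: +4 =244
r35=100011 pc3: +8 =252
r36=100100 pc2: +4 =256
r37=100101 pc3: +8 =264
r38=100110 pc3: +8 =272
r39=100111 pc4: +16 =288
r40=101000 pc2: +4 =292
r41=101001 pc3: +8 =300
r42=101010 pc3: +8 =308
r43=101011 pc4: +16 =324
r44=101100 pc3: +8 =332
r45=101101 pc4: +16 =348
r46=101110 pc4: +16 =364
r47=101111 pc5: +32 =396
r48=110000 pc2: +4 =400
r49=110001 pc3: +8 =408
r50=110010 pc3: +8 =416
r51=110011 pc4: +16 =432
r52=110100 pc3: +8 =440
r53=110101 pc4: +16 =456
r54=110110 pc4: +16 =472
r55=110111 pc5: +32 =504
r56=111000 pc3: +8 =512
r57=111001 pc4: +16 =528
r58=111010 pc4: +16 =544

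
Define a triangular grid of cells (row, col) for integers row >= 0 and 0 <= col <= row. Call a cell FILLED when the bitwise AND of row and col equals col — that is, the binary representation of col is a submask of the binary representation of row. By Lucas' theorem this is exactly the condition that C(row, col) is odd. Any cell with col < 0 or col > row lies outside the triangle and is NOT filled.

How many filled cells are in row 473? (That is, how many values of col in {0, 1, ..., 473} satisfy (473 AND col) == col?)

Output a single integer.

Answer: 64

Derivation:
473 in binary = 111011001
popcount(473) = number of 1-bits in 111011001 = 6
A col c satisfies (473 AND c) == c iff every set bit of c is also set in 473; each of the 6 set bits of 473 can independently be on or off in c.
count = 2^6 = 64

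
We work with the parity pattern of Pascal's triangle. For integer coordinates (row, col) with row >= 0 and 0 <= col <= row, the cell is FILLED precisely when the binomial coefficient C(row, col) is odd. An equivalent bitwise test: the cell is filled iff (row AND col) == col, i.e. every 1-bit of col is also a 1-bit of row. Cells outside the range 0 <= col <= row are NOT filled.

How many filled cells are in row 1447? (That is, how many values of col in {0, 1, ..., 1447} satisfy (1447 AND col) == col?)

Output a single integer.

1447 in binary = 10110100111
popcount(1447) = number of 1-bits in 10110100111 = 7
A col c satisfies (1447 AND c) == c iff every set bit of c is also set in 1447; each of the 7 set bits of 1447 can independently be on or off in c.
count = 2^7 = 128

Answer: 128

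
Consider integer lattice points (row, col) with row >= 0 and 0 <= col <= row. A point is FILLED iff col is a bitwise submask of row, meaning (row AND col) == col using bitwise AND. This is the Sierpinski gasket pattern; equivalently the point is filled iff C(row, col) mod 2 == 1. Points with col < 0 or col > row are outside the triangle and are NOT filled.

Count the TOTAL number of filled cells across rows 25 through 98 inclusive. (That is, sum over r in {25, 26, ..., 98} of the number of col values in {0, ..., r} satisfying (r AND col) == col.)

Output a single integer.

r25=11001 pc3: +8 =8
r26=11010 pc3: +8 =16
r27=11011 pc4: +16 =32
r28=11100 pc3: +8 =40
r29=11101 pc4: +16 =56
r30=11110 pc4: +16 =72
r31=11111 pc5: +32 =104
r32=100000 pc1: +2 =106
r33=100001 pc2: +4 =110
r34=100010 pc2: +4 =114
r35=100011 pc3: +8 =122
r36=100100 pc2: +4 =126
r37=100101 pc3: +8 =134
r38=100110 pc3: +8 =142
r39=100111 pc4: +16 =158
r40=101000 pc2: +4 =162
r41=101001 pc3: +8 =170
r42=101010 pc3: +8 =178
r43=101011 pc4: +16 =194
r44=101100 pc3: +8 =202
r45=101101 pc4: +16 =218
r46=101110 pc4: +16 =234
r47=101111 pc5: +32 =266
r48=110000 pc2: +4 =270
r49=110001 pc3: +8 =278
r50=110010 pc3: +8 =286
r51=110011 pc4: +16 =302
r52=110100 pc3: +8 =310
r53=110101 pc4: +16 =326
r54=110110 pc4: +16 =342
r55=110111 pc5: +32 =374
r56=111000 pc3: +8 =382
r57=111001 pc4: +16 =398
r58=111010 pc4: +16 =414
r59=111011 pc5: +32 =446
r60=111100 pc4: +16 =462
r61=111101 pc5: +32 =494
r62=111110 pc5: +32 =526
r63=111111 pc6: +64 =590
r64=1000000 pc1: +2 =592
r65=1000001 pc2: +4 =596
r66=1000010 pc2: +4 =600
r67=1000011 pc3: +8 =608
r68=1000100 pc2: +4 =612
r69=1000101 pc3: +8 =620
r70=1000110 pc3: +8 =628
r71=1000111 pc4: +16 =644
r72=1001000 pc2: +4 =648
r73=1001001 pc3: +8 =656
r74=1001010 pc3: +8 =664
r75=1001011 pc4: +16 =680
r76=1001100 pc3: +8 =688
r77=1001101 pc4: +16 =704
r78=1001110 pc4: +16 =720
r79=1001111 pc5: +32 =752
r80=1010000 pc2: +4 =756
r81=1010001 pc3: +8 =764
r82=1010010 pc3: +8 =772
r83=1010011 pc4: +16 =788
r84=1010100 pc3: +8 =796
r85=1010101 pc4: +16 =812
r86=1010110 pc4: +16 =828
r87=1010111 pc5: +32 =860
r88=1011000 pc3: +8 =868
r89=1011001 pc4: +16 =884
r90=1011010 pc4: +16 =900
r91=1011011 pc5: +32 =932
r92=1011100 pc4: +16 =948
r93=1011101 pc5: +32 =980
r94=1011110 pc5: +32 =1012
r95=1011111 pc6: +64 =1076
r96=1100000 pc2: +4 =1080
r97=1100001 pc3: +8 =1088
r98=1100010 pc3: +8 =1096

Answer: 1096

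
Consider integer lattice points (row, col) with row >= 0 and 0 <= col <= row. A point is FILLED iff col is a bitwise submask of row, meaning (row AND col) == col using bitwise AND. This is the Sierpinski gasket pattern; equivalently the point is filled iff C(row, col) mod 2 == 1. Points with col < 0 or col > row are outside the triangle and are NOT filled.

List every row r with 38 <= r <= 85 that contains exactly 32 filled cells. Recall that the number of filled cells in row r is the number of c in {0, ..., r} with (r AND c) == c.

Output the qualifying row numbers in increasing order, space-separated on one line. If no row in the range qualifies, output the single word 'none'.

Row r has 2^popcount(r) filled cells, so we need popcount(r) = log2(32) = 5.
Scan r = 38..85 and keep those with exactly 5 one-bits:
r=38=100110 popcount=3 -> skip
r=39=100111 popcount=4 -> skip
r=40=101000 popcount=2 -> skip
r=41=101001 popcount=3 -> skip
r=42=101010 popcount=3 -> skip
r=43=101011 popcount=4 -> skip
r=44=101100 popcount=3 -> skip
r=45=101101 popcount=4 -> skip
r=46=101110 popcount=4 -> skip
r=47=101111 popcount=5 -> KEEP
r=48=110000 popcount=2 -> skip
r=49=110001 popcount=3 -> skip
r=50=110010 popcount=3 -> skip
r=51=110011 popcount=4 -> skip
r=52=110100 popcount=3 -> skip
r=53=110101 popcount=4 -> skip
r=54=110110 popcount=4 -> skip
r=55=110111 popcount=5 -> KEEP
r=56=111000 popcount=3 -> skip
r=57=111001 popcount=4 -> skip
r=58=111010 popcount=4 -> skip
r=59=111011 popcount=5 -> KEEP
r=60=111100 popcount=4 -> skip
r=61=111101 popcount=5 -> KEEP
r=62=111110 popcount=5 -> KEEP
r=63=111111 popcount=6 -> skip
r=64=1000000 popcount=1 -> skip
r=65=1000001 popcount=2 -> skip
r=66=1000010 popcount=2 -> skip
r=67=1000011 popcount=3 -> skip
r=68=1000100 popcount=2 -> skip
r=69=1000101 popcount=3 -> skip
r=70=1000110 popcount=3 -> skip
r=71=1000111 popcount=4 -> skip
r=72=1001000 popcount=2 -> skip
r=73=1001001 popcount=3 -> skip
r=74=1001010 popcount=3 -> skip
r=75=1001011 popcount=4 -> skip
r=76=1001100 popcount=3 -> skip
r=77=1001101 popcount=4 -> skip
r=78=1001110 popcount=4 -> skip
r=79=1001111 popcount=5 -> KEEP
r=80=1010000 popcount=2 -> skip
r=81=1010001 popcount=3 -> skip
r=82=1010010 popcount=3 -> skip
r=83=1010011 popcount=4 -> skip
r=84=1010100 popcount=3 -> skip
r=85=1010101 popcount=4 -> skip
Kept rows: 47 55 59 61 62 79

Answer: 47 55 59 61 62 79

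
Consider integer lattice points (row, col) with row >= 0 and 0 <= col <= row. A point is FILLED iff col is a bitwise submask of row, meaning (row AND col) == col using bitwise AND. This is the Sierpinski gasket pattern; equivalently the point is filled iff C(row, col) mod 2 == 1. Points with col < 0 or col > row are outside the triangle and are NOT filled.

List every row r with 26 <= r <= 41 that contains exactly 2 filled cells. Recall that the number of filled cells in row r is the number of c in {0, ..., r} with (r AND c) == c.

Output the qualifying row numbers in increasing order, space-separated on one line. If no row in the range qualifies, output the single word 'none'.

Answer: 32

Derivation:
Row r has 2^popcount(r) filled cells, so we need popcount(r) = log2(2) = 1.
Scan r = 26..41 and keep those with exactly 1 one-bits:
r=26=11010 popcount=3 -> skip
r=27=11011 popcount=4 -> skip
r=28=11100 popcount=3 -> skip
r=29=11101 popcount=4 -> skip
r=30=11110 popcount=4 -> skip
r=31=11111 popcount=5 -> skip
r=32=100000 popcount=1 -> KEEP
r=33=100001 popcount=2 -> skip
r=34=100010 popcount=2 -> skip
r=35=100011 popcount=3 -> skip
r=36=100100 popcount=2 -> skip
r=37=100101 popcount=3 -> skip
r=38=100110 popcount=3 -> skip
r=39=100111 popcount=4 -> skip
r=40=101000 popcount=2 -> skip
r=41=101001 popcount=3 -> skip
Kept rows: 32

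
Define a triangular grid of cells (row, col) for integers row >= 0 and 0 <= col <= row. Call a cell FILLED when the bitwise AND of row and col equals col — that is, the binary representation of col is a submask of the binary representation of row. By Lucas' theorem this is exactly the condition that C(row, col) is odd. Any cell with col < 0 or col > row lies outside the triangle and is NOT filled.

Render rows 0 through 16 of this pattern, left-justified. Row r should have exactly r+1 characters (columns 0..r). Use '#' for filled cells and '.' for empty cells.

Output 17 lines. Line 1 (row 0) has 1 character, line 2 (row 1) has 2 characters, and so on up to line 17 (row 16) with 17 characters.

r0=0: #
r1=1: ##
r2=10: #.#
r3=11: ####
r4=100: #...#
r5=101: ##..##
r6=110: #.#.#.#
r7=111: ########
r8=1000: #.......#
r9=1001: ##......##
r10=1010: #.#.....#.#
r11=1011: ####....####
r12=1100: #...#...#...#
r13=1101: ##..##..##..##
r14=1110: #.#.#.#.#.#.#.#
r15=1111: ################
r16=10000: #...............#

Answer: #
##
#.#
####
#...#
##..##
#.#.#.#
########
#.......#
##......##
#.#.....#.#
####....####
#...#...#...#
##..##..##..##
#.#.#.#.#.#.#.#
################
#...............#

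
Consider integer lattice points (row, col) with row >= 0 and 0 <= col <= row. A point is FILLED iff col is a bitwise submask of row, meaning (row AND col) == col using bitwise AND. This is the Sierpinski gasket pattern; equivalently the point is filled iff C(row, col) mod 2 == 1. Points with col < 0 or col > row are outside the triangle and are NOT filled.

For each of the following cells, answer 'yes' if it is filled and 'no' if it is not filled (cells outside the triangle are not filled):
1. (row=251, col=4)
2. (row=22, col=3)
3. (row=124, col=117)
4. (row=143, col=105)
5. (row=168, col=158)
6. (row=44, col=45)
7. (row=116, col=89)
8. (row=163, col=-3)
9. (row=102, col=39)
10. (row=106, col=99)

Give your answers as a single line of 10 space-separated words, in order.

Answer: no no no no no no no no no no

Derivation:
(251,4): row=0b11111011, col=0b100, row AND col = 0b0 = 0; 0 != 4 -> empty
(22,3): row=0b10110, col=0b11, row AND col = 0b10 = 2; 2 != 3 -> empty
(124,117): row=0b1111100, col=0b1110101, row AND col = 0b1110100 = 116; 116 != 117 -> empty
(143,105): row=0b10001111, col=0b1101001, row AND col = 0b1001 = 9; 9 != 105 -> empty
(168,158): row=0b10101000, col=0b10011110, row AND col = 0b10001000 = 136; 136 != 158 -> empty
(44,45): col outside [0, 44] -> not filled
(116,89): row=0b1110100, col=0b1011001, row AND col = 0b1010000 = 80; 80 != 89 -> empty
(163,-3): col outside [0, 163] -> not filled
(102,39): row=0b1100110, col=0b100111, row AND col = 0b100110 = 38; 38 != 39 -> empty
(106,99): row=0b1101010, col=0b1100011, row AND col = 0b1100010 = 98; 98 != 99 -> empty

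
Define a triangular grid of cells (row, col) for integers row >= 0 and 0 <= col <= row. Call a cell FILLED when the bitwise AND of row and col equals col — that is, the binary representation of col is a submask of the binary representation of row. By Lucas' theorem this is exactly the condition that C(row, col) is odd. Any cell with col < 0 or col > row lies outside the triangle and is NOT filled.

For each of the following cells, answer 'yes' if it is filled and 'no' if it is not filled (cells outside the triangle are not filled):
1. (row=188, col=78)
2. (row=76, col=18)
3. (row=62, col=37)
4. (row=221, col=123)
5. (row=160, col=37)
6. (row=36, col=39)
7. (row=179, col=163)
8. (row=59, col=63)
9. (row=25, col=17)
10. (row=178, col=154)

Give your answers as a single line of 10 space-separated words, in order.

(188,78): row=0b10111100, col=0b1001110, row AND col = 0b1100 = 12; 12 != 78 -> empty
(76,18): row=0b1001100, col=0b10010, row AND col = 0b0 = 0; 0 != 18 -> empty
(62,37): row=0b111110, col=0b100101, row AND col = 0b100100 = 36; 36 != 37 -> empty
(221,123): row=0b11011101, col=0b1111011, row AND col = 0b1011001 = 89; 89 != 123 -> empty
(160,37): row=0b10100000, col=0b100101, row AND col = 0b100000 = 32; 32 != 37 -> empty
(36,39): col outside [0, 36] -> not filled
(179,163): row=0b10110011, col=0b10100011, row AND col = 0b10100011 = 163; 163 == 163 -> filled
(59,63): col outside [0, 59] -> not filled
(25,17): row=0b11001, col=0b10001, row AND col = 0b10001 = 17; 17 == 17 -> filled
(178,154): row=0b10110010, col=0b10011010, row AND col = 0b10010010 = 146; 146 != 154 -> empty

Answer: no no no no no no yes no yes no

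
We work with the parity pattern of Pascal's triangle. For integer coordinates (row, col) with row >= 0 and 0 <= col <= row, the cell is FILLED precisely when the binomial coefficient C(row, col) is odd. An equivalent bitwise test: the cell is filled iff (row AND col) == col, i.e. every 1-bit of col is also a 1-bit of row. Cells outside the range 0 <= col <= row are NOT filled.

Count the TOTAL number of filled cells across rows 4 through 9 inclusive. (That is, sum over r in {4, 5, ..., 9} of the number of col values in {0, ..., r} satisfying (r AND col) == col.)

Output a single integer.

r4=100 pc1: +2 =2
r5=101 pc2: +4 =6
r6=110 pc2: +4 =10
r7=111 pc3: +8 =18
r8=1000 pc1: +2 =20
r9=1001 pc2: +4 =24

Answer: 24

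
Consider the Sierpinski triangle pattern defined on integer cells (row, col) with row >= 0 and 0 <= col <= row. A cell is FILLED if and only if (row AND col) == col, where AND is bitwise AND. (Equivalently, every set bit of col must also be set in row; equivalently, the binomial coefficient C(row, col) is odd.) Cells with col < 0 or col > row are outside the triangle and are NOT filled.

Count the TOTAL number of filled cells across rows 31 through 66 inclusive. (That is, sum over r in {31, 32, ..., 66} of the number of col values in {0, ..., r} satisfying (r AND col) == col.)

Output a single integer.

r31=11111 pc5: +32 =32
r32=100000 pc1: +2 =34
r33=100001 pc2: +4 =38
r34=100010 pc2: +4 =42
r35=100011 pc3: +8 =50
r36=100100 pc2: +4 =54
r37=100101 pc3: +8 =62
r38=100110 pc3: +8 =70
r39=100111 pc4: +16 =86
r40=101000 pc2: +4 =90
r41=101001 pc3: +8 =98
r42=101010 pc3: +8 =106
r43=101011 pc4: +16 =122
r44=101100 pc3: +8 =130
r45=101101 pc4: +16 =146
r46=101110 pc4: +16 =162
r47=101111 pc5: +32 =194
r48=110000 pc2: +4 =198
r49=110001 pc3: +8 =206
r50=110010 pc3: +8 =214
r51=110011 pc4: +16 =230
r52=110100 pc3: +8 =238
r53=110101 pc4: +16 =254
r54=110110 pc4: +16 =270
r55=110111 pc5: +32 =302
r56=111000 pc3: +8 =310
r57=111001 pc4: +16 =326
r58=111010 pc4: +16 =342
r59=111011 pc5: +32 =374
r60=111100 pc4: +16 =390
r61=111101 pc5: +32 =422
r62=111110 pc5: +32 =454
r63=111111 pc6: +64 =518
r64=1000000 pc1: +2 =520
r65=1000001 pc2: +4 =524
r66=1000010 pc2: +4 =528

Answer: 528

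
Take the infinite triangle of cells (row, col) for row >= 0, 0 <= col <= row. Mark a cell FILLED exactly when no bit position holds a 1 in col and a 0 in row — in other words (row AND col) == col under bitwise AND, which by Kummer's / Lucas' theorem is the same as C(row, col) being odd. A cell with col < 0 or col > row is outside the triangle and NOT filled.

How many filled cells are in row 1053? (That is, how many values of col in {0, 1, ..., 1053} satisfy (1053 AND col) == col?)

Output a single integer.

Answer: 32

Derivation:
1053 in binary = 10000011101
popcount(1053) = number of 1-bits in 10000011101 = 5
A col c satisfies (1053 AND c) == c iff every set bit of c is also set in 1053; each of the 5 set bits of 1053 can independently be on or off in c.
count = 2^5 = 32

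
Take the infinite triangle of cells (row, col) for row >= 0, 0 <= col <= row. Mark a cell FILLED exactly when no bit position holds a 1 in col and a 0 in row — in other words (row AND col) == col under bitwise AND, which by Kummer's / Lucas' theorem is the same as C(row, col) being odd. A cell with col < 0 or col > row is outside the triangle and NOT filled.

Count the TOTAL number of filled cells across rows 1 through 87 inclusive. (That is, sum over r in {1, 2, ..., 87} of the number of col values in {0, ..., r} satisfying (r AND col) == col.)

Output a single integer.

Answer: 998

Derivation:
r1=1 pc1: +2 =2
r2=10 pc1: +2 =4
r3=11 pc2: +4 =8
r4=100 pc1: +2 =10
r5=101 pc2: +4 =14
r6=110 pc2: +4 =18
r7=111 pc3: +8 =26
r8=1000 pc1: +2 =28
r9=1001 pc2: +4 =32
r10=1010 pc2: +4 =36
r11=1011 pc3: +8 =44
r12=1100 pc2: +4 =48
r13=1101 pc3: +8 =56
r14=1110 pc3: +8 =64
r15=1111 pc4: +16 =80
r16=10000 pc1: +2 =82
r17=10001 pc2: +4 =86
r18=10010 pc2: +4 =90
r19=10011 pc3: +8 =98
r20=10100 pc2: +4 =102
r21=10101 pc3: +8 =110
r22=10110 pc3: +8 =118
r23=10111 pc4: +16 =134
r24=11000 pc2: +4 =138
r25=11001 pc3: +8 =146
r26=11010 pc3: +8 =154
r27=11011 pc4: +16 =170
r28=11100 pc3: +8 =178
r29=11101 pc4: +16 =194
r30=11110 pc4: +16 =210
r31=11111 pc5: +32 =242
r32=100000 pc1: +2 =244
r33=100001 pc2: +4 =248
r34=100010 pc2: +4 =252
r35=100011 pc3: +8 =260
r36=100100 pc2: +4 =264
r37=100101 pc3: +8 =272
r38=100110 pc3: +8 =280
r39=100111 pc4: +16 =296
r40=101000 pc2: +4 =300
r41=101001 pc3: +8 =308
r42=101010 pc3: +8 =316
r43=101011 pc4: +16 =332
r44=101100 pc3: +8 =340
r45=101101 pc4: +16 =356
r46=101110 pc4: +16 =372
r47=101111 pc5: +32 =404
r48=110000 pc2: +4 =408
r49=110001 pc3: +8 =416
r50=110010 pc3: +8 =424
r51=110011 pc4: +16 =440
r52=110100 pc3: +8 =448
r53=110101 pc4: +16 =464
r54=110110 pc4: +16 =480
r55=110111 pc5: +32 =512
r56=111000 pc3: +8 =520
r57=111001 pc4: +16 =536
r58=111010 pc4: +16 =552
r59=111011 pc5: +32 =584
r60=111100 pc4: +16 =600
r61=111101 pc5: +32 =632
r62=111110 pc5: +32 =664
r63=111111 pc6: +64 =728
r64=1000000 pc1: +2 =730
r65=1000001 pc2: +4 =734
r66=1000010 pc2: +4 =738
r67=1000011 pc3: +8 =746
r68=1000100 pc2: +4 =750
r69=1000101 pc3: +8 =758
r70=1000110 pc3: +8 =766
r71=1000111 pc4: +16 =782
r72=1001000 pc2: +4 =786
r73=1001001 pc3: +8 =794
r74=1001010 pc3: +8 =802
r75=1001011 pc4: +16 =818
r76=1001100 pc3: +8 =826
r77=1001101 pc4: +16 =842
r78=1001110 pc4: +16 =858
r79=1001111 pc5: +32 =890
r80=1010000 pc2: +4 =894
r81=1010001 pc3: +8 =902
r82=1010010 pc3: +8 =910
r83=1010011 pc4: +16 =926
r84=1010100 pc3: +8 =934
r85=1010101 pc4: +16 =950
r86=1010110 pc4: +16 =966
r87=1010111 pc5: +32 =998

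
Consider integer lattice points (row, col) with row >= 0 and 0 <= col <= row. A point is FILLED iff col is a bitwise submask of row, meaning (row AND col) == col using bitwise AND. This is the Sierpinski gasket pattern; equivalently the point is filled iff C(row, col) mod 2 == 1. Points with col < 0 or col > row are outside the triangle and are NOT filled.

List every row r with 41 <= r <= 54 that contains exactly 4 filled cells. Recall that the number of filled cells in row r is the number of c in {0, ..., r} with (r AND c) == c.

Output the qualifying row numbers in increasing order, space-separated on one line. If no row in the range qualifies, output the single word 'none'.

Answer: 48

Derivation:
Row r has 2^popcount(r) filled cells, so we need popcount(r) = log2(4) = 2.
Scan r = 41..54 and keep those with exactly 2 one-bits:
r=41=101001 popcount=3 -> skip
r=42=101010 popcount=3 -> skip
r=43=101011 popcount=4 -> skip
r=44=101100 popcount=3 -> skip
r=45=101101 popcount=4 -> skip
r=46=101110 popcount=4 -> skip
r=47=101111 popcount=5 -> skip
r=48=110000 popcount=2 -> KEEP
r=49=110001 popcount=3 -> skip
r=50=110010 popcount=3 -> skip
r=51=110011 popcount=4 -> skip
r=52=110100 popcount=3 -> skip
r=53=110101 popcount=4 -> skip
r=54=110110 popcount=4 -> skip
Kept rows: 48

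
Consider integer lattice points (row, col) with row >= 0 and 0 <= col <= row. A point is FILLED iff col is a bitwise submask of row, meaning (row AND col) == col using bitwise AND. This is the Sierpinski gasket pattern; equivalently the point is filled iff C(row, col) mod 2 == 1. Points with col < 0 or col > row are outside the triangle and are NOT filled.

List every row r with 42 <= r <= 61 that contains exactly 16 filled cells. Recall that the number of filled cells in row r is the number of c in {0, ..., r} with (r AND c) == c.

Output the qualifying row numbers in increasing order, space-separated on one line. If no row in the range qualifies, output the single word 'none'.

Answer: 43 45 46 51 53 54 57 58 60

Derivation:
Row r has 2^popcount(r) filled cells, so we need popcount(r) = log2(16) = 4.
Scan r = 42..61 and keep those with exactly 4 one-bits:
r=42=101010 popcount=3 -> skip
r=43=101011 popcount=4 -> KEEP
r=44=101100 popcount=3 -> skip
r=45=101101 popcount=4 -> KEEP
r=46=101110 popcount=4 -> KEEP
r=47=101111 popcount=5 -> skip
r=48=110000 popcount=2 -> skip
r=49=110001 popcount=3 -> skip
r=50=110010 popcount=3 -> skip
r=51=110011 popcount=4 -> KEEP
r=52=110100 popcount=3 -> skip
r=53=110101 popcount=4 -> KEEP
r=54=110110 popcount=4 -> KEEP
r=55=110111 popcount=5 -> skip
r=56=111000 popcount=3 -> skip
r=57=111001 popcount=4 -> KEEP
r=58=111010 popcount=4 -> KEEP
r=59=111011 popcount=5 -> skip
r=60=111100 popcount=4 -> KEEP
r=61=111101 popcount=5 -> skip
Kept rows: 43 45 46 51 53 54 57 58 60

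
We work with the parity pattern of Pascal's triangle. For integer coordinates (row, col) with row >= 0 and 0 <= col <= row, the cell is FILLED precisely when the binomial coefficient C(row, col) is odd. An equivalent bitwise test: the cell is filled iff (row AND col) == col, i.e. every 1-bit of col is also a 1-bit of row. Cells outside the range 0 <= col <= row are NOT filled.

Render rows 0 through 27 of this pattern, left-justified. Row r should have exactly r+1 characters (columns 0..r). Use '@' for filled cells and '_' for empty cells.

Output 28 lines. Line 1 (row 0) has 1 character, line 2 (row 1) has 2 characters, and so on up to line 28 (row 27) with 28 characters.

Answer: @
@@
@_@
@@@@
@___@
@@__@@
@_@_@_@
@@@@@@@@
@_______@
@@______@@
@_@_____@_@
@@@@____@@@@
@___@___@___@
@@__@@__@@__@@
@_@_@_@_@_@_@_@
@@@@@@@@@@@@@@@@
@_______________@
@@______________@@
@_@_____________@_@
@@@@____________@@@@
@___@___________@___@
@@__@@__________@@__@@
@_@_@_@_________@_@_@_@
@@@@@@@@________@@@@@@@@
@_______@_______@_______@
@@______@@______@@______@@
@_@_____@_@_____@_@_____@_@
@@@@____@@@@____@@@@____@@@@

Derivation:
r0=0: @
r1=1: @@
r2=10: @_@
r3=11: @@@@
r4=100: @___@
r5=101: @@__@@
r6=110: @_@_@_@
r7=111: @@@@@@@@
r8=1000: @_______@
r9=1001: @@______@@
r10=1010: @_@_____@_@
r11=1011: @@@@____@@@@
r12=1100: @___@___@___@
r13=1101: @@__@@__@@__@@
r14=1110: @_@_@_@_@_@_@_@
r15=1111: @@@@@@@@@@@@@@@@
r16=10000: @_______________@
r17=10001: @@______________@@
r18=10010: @_@_____________@_@
r19=10011: @@@@____________@@@@
r20=10100: @___@___________@___@
r21=10101: @@__@@__________@@__@@
r22=10110: @_@_@_@_________@_@_@_@
r23=10111: @@@@@@@@________@@@@@@@@
r24=11000: @_______@_______@_______@
r25=11001: @@______@@______@@______@@
r26=11010: @_@_____@_@_____@_@_____@_@
r27=11011: @@@@____@@@@____@@@@____@@@@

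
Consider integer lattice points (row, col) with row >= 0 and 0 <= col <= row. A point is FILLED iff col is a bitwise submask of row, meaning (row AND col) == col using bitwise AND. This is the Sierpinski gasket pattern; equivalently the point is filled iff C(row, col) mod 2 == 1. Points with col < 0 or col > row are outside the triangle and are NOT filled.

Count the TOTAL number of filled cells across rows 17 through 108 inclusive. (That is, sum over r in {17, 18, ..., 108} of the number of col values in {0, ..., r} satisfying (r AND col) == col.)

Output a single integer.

r17=10001 pc2: +4 =4
r18=10010 pc2: +4 =8
r19=10011 pc3: +8 =16
r20=10100 pc2: +4 =20
r21=10101 pc3: +8 =28
r22=10110 pc3: +8 =36
r23=10111 pc4: +16 =52
r24=11000 pc2: +4 =56
r25=11001 pc3: +8 =64
r26=11010 pc3: +8 =72
r27=11011 pc4: +16 =88
r28=11100 pc3: +8 =96
r29=11101 pc4: +16 =112
r30=11110 pc4: +16 =128
r31=11111 pc5: +32 =160
r32=100000 pc1: +2 =162
r33=100001 pc2: +4 =166
r34=100010 pc2: +4 =170
r35=100011 pc3: +8 =178
r36=100100 pc2: +4 =182
r37=100101 pc3: +8 =190
r38=100110 pc3: +8 =198
r39=100111 pc4: +16 =214
r40=101000 pc2: +4 =218
r41=101001 pc3: +8 =226
r42=101010 pc3: +8 =234
r43=101011 pc4: +16 =250
r44=101100 pc3: +8 =258
r45=101101 pc4: +16 =274
r46=101110 pc4: +16 =290
r47=101111 pc5: +32 =322
r48=110000 pc2: +4 =326
r49=110001 pc3: +8 =334
r50=110010 pc3: +8 =342
r51=110011 pc4: +16 =358
r52=110100 pc3: +8 =366
r53=110101 pc4: +16 =382
r54=110110 pc4: +16 =398
r55=110111 pc5: +32 =430
r56=111000 pc3: +8 =438
r57=111001 pc4: +16 =454
r58=111010 pc4: +16 =470
r59=111011 pc5: +32 =502
r60=111100 pc4: +16 =518
r61=111101 pc5: +32 =550
r62=111110 pc5: +32 =582
r63=111111 pc6: +64 =646
r64=1000000 pc1: +2 =648
r65=1000001 pc2: +4 =652
r66=1000010 pc2: +4 =656
r67=1000011 pc3: +8 =664
r68=1000100 pc2: +4 =668
r69=1000101 pc3: +8 =676
r70=1000110 pc3: +8 =684
r71=1000111 pc4: +16 =700
r72=1001000 pc2: +4 =704
r73=1001001 pc3: +8 =712
r74=1001010 pc3: +8 =720
r75=1001011 pc4: +16 =736
r76=1001100 pc3: +8 =744
r77=1001101 pc4: +16 =760
r78=1001110 pc4: +16 =776
r79=1001111 pc5: +32 =808
r80=1010000 pc2: +4 =812
r81=1010001 pc3: +8 =820
r82=1010010 pc3: +8 =828
r83=1010011 pc4: +16 =844
r84=1010100 pc3: +8 =852
r85=1010101 pc4: +16 =868
r86=1010110 pc4: +16 =884
r87=1010111 pc5: +32 =916
r88=1011000 pc3: +8 =924
r89=1011001 pc4: +16 =940
r90=1011010 pc4: +16 =956
r91=1011011 pc5: +32 =988
r92=1011100 pc4: +16 =1004
r93=1011101 pc5: +32 =1036
r94=1011110 pc5: +32 =1068
r95=1011111 pc6: +64 =1132
r96=1100000 pc2: +4 =1136
r97=1100001 pc3: +8 =1144
r98=1100010 pc3: +8 =1152
r99=1100011 pc4: +16 =1168
r100=1100100 pc3: +8 =1176
r101=1100101 pc4: +16 =1192
r102=1100110 pc4: +16 =1208
r103=1100111 pc5: +32 =1240
r104=1101000 pc3: +8 =1248
r105=1101001 pc4: +16 =1264
r106=1101010 pc4: +16 =1280
r107=1101011 pc5: +32 =1312
r108=1101100 pc4: +16 =1328

Answer: 1328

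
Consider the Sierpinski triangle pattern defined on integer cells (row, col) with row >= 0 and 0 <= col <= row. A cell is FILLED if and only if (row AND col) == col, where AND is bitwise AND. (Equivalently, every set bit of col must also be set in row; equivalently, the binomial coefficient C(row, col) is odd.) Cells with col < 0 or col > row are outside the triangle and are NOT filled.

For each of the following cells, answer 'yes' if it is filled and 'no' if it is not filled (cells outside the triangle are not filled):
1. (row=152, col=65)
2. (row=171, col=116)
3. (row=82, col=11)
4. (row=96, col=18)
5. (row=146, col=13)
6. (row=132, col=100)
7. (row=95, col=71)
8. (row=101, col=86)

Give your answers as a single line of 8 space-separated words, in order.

(152,65): row=0b10011000, col=0b1000001, row AND col = 0b0 = 0; 0 != 65 -> empty
(171,116): row=0b10101011, col=0b1110100, row AND col = 0b100000 = 32; 32 != 116 -> empty
(82,11): row=0b1010010, col=0b1011, row AND col = 0b10 = 2; 2 != 11 -> empty
(96,18): row=0b1100000, col=0b10010, row AND col = 0b0 = 0; 0 != 18 -> empty
(146,13): row=0b10010010, col=0b1101, row AND col = 0b0 = 0; 0 != 13 -> empty
(132,100): row=0b10000100, col=0b1100100, row AND col = 0b100 = 4; 4 != 100 -> empty
(95,71): row=0b1011111, col=0b1000111, row AND col = 0b1000111 = 71; 71 == 71 -> filled
(101,86): row=0b1100101, col=0b1010110, row AND col = 0b1000100 = 68; 68 != 86 -> empty

Answer: no no no no no no yes no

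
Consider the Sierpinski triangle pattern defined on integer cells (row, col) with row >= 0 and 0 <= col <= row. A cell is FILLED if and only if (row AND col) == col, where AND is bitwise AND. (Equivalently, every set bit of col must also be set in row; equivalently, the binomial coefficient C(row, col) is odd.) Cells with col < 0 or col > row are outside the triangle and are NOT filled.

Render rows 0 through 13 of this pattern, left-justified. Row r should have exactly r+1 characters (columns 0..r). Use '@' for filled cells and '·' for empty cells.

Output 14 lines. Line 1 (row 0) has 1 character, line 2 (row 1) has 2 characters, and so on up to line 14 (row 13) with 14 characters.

Answer: @
@@
@·@
@@@@
@···@
@@··@@
@·@·@·@
@@@@@@@@
@·······@
@@······@@
@·@·····@·@
@@@@····@@@@
@···@···@···@
@@··@@··@@··@@

Derivation:
r0=0: @
r1=1: @@
r2=10: @·@
r3=11: @@@@
r4=100: @···@
r5=101: @@··@@
r6=110: @·@·@·@
r7=111: @@@@@@@@
r8=1000: @·······@
r9=1001: @@······@@
r10=1010: @·@·····@·@
r11=1011: @@@@····@@@@
r12=1100: @···@···@···@
r13=1101: @@··@@··@@··@@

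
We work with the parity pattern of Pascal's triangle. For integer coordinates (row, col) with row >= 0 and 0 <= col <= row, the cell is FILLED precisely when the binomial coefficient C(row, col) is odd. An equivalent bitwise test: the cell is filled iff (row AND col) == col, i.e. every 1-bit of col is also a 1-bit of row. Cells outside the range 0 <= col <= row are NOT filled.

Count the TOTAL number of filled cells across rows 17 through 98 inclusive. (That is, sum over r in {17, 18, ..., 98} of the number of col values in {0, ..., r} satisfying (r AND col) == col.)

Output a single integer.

r17=10001 pc2: +4 =4
r18=10010 pc2: +4 =8
r19=10011 pc3: +8 =16
r20=10100 pc2: +4 =20
r21=10101 pc3: +8 =28
r22=10110 pc3: +8 =36
r23=10111 pc4: +16 =52
r24=11000 pc2: +4 =56
r25=11001 pc3: +8 =64
r26=11010 pc3: +8 =72
r27=11011 pc4: +16 =88
r28=11100 pc3: +8 =96
r29=11101 pc4: +16 =112
r30=11110 pc4: +16 =128
r31=11111 pc5: +32 =160
r32=100000 pc1: +2 =162
r33=100001 pc2: +4 =166
r34=100010 pc2: +4 =170
r35=100011 pc3: +8 =178
r36=100100 pc2: +4 =182
r37=100101 pc3: +8 =190
r38=100110 pc3: +8 =198
r39=100111 pc4: +16 =214
r40=101000 pc2: +4 =218
r41=101001 pc3: +8 =226
r42=101010 pc3: +8 =234
r43=101011 pc4: +16 =250
r44=101100 pc3: +8 =258
r45=101101 pc4: +16 =274
r46=101110 pc4: +16 =290
r47=101111 pc5: +32 =322
r48=110000 pc2: +4 =326
r49=110001 pc3: +8 =334
r50=110010 pc3: +8 =342
r51=110011 pc4: +16 =358
r52=110100 pc3: +8 =366
r53=110101 pc4: +16 =382
r54=110110 pc4: +16 =398
r55=110111 pc5: +32 =430
r56=111000 pc3: +8 =438
r57=111001 pc4: +16 =454
r58=111010 pc4: +16 =470
r59=111011 pc5: +32 =502
r60=111100 pc4: +16 =518
r61=111101 pc5: +32 =550
r62=111110 pc5: +32 =582
r63=111111 pc6: +64 =646
r64=1000000 pc1: +2 =648
r65=1000001 pc2: +4 =652
r66=1000010 pc2: +4 =656
r67=1000011 pc3: +8 =664
r68=1000100 pc2: +4 =668
r69=1000101 pc3: +8 =676
r70=1000110 pc3: +8 =684
r71=1000111 pc4: +16 =700
r72=1001000 pc2: +4 =704
r73=1001001 pc3: +8 =712
r74=1001010 pc3: +8 =720
r75=1001011 pc4: +16 =736
r76=1001100 pc3: +8 =744
r77=1001101 pc4: +16 =760
r78=1001110 pc4: +16 =776
r79=1001111 pc5: +32 =808
r80=1010000 pc2: +4 =812
r81=1010001 pc3: +8 =820
r82=1010010 pc3: +8 =828
r83=1010011 pc4: +16 =844
r84=1010100 pc3: +8 =852
r85=1010101 pc4: +16 =868
r86=1010110 pc4: +16 =884
r87=1010111 pc5: +32 =916
r88=1011000 pc3: +8 =924
r89=1011001 pc4: +16 =940
r90=1011010 pc4: +16 =956
r91=1011011 pc5: +32 =988
r92=1011100 pc4: +16 =1004
r93=1011101 pc5: +32 =1036
r94=1011110 pc5: +32 =1068
r95=1011111 pc6: +64 =1132
r96=1100000 pc2: +4 =1136
r97=1100001 pc3: +8 =1144
r98=1100010 pc3: +8 =1152

Answer: 1152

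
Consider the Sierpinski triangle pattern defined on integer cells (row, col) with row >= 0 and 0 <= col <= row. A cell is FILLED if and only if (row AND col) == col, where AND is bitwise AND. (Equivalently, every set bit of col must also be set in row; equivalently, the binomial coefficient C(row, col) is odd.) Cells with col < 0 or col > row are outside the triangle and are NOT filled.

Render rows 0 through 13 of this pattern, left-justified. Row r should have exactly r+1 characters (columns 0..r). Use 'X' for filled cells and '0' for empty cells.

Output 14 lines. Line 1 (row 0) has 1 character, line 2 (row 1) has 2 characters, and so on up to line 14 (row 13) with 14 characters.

r0=0: X
r1=1: XX
r2=10: X0X
r3=11: XXXX
r4=100: X000X
r5=101: XX00XX
r6=110: X0X0X0X
r7=111: XXXXXXXX
r8=1000: X0000000X
r9=1001: XX000000XX
r10=1010: X0X00000X0X
r11=1011: XXXX0000XXXX
r12=1100: X000X000X000X
r13=1101: XX00XX00XX00XX

Answer: X
XX
X0X
XXXX
X000X
XX00XX
X0X0X0X
XXXXXXXX
X0000000X
XX000000XX
X0X00000X0X
XXXX0000XXXX
X000X000X000X
XX00XX00XX00XX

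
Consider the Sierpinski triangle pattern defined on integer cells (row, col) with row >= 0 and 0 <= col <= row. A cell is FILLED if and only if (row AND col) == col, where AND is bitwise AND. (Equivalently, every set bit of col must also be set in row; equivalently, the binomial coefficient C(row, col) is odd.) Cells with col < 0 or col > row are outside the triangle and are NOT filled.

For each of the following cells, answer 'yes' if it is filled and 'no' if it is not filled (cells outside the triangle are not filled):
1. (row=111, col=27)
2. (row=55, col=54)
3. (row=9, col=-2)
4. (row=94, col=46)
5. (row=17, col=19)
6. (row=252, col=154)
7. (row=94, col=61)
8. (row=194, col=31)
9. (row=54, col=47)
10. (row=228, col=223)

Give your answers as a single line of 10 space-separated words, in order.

(111,27): row=0b1101111, col=0b11011, row AND col = 0b1011 = 11; 11 != 27 -> empty
(55,54): row=0b110111, col=0b110110, row AND col = 0b110110 = 54; 54 == 54 -> filled
(9,-2): col outside [0, 9] -> not filled
(94,46): row=0b1011110, col=0b101110, row AND col = 0b1110 = 14; 14 != 46 -> empty
(17,19): col outside [0, 17] -> not filled
(252,154): row=0b11111100, col=0b10011010, row AND col = 0b10011000 = 152; 152 != 154 -> empty
(94,61): row=0b1011110, col=0b111101, row AND col = 0b11100 = 28; 28 != 61 -> empty
(194,31): row=0b11000010, col=0b11111, row AND col = 0b10 = 2; 2 != 31 -> empty
(54,47): row=0b110110, col=0b101111, row AND col = 0b100110 = 38; 38 != 47 -> empty
(228,223): row=0b11100100, col=0b11011111, row AND col = 0b11000100 = 196; 196 != 223 -> empty

Answer: no yes no no no no no no no no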